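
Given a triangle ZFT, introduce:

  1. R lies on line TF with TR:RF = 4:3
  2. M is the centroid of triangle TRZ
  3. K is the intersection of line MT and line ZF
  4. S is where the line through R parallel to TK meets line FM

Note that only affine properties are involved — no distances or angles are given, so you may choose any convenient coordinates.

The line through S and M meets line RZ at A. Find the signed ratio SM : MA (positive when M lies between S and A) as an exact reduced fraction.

SM:MA = -13/7

Set Z = (0, 0), F = (1, 0), T = (0, 1); any affine frame gives the same invariant.
1. R lies on line TF with TR:RF = 4:3 ⇒ R = (4/7, 3/7)
2. M is the centroid of triangle TRZ ⇒ M = (4/21, 10/21)
3. K is the intersection of line MT and line ZF ⇒ K = (4/11, 0)
4. S is where the line through R parallel to TK meets line FM ⇒ S = (32/49, 10/49)
line SM meets RZ at A = (40/91, 30/91)
M = S + t·(A−S) with t = 13/6, so SM:MA = 13/6:-7/6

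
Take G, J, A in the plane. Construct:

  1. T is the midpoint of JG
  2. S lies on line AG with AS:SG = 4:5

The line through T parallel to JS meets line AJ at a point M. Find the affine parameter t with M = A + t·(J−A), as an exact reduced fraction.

t = 13/8

Set G = (0, 0), J = (1, 0), A = (0, 1); any affine frame gives the same invariant.
1. T is the midpoint of JG ⇒ T = (1/2, 0)
2. S lies on line AG with AS:SG = 4:5 ⇒ S = (0, 5/9)
through T parallel to JS: direction (-1, 5/9); meets AJ at M = (13/8, -5/8)
M = A + t·(J−A) with t = 13/8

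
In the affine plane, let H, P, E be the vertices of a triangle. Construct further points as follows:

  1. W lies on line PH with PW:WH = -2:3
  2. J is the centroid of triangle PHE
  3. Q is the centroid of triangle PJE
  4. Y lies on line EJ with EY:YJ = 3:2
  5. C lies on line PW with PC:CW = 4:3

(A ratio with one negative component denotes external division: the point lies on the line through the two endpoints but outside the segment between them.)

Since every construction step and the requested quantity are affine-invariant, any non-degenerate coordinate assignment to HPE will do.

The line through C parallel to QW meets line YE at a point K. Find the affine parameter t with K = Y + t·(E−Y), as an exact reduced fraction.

t = -211/294

Work in coordinates with H = (0, 0), P = (1, 0), E = (0, 1).
1. W lies on line PH with PW:WH = -2:3 ⇒ W = (3, 0)
2. J is the centroid of triangle PHE ⇒ J = (1/3, 1/3)
3. Q is the centroid of triangle PJE ⇒ Q = (4/9, 4/9)
4. Y lies on line EJ with EY:YJ = 3:2 ⇒ Y = (1/5, 3/5)
5. C lies on line PW with PC:CW = 4:3 ⇒ C = (15/7, 0)
through C parallel to QW: direction (23/9, -4/9); meets YE at K = (101/294, 46/147)
K = Y + t·(E−Y) with t = -211/294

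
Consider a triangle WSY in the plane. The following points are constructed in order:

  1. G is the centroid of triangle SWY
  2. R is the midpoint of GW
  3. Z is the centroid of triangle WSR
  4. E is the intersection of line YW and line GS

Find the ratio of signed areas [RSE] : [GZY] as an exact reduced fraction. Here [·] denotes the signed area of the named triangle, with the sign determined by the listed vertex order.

Assign W = (0, 0), S = (1, 0), Y = (0, 1) — the answer is frame-independent, so this choice is without loss of generality.
1. G is the centroid of triangle SWY ⇒ G = (1/3, 1/3)
2. R is the midpoint of GW ⇒ R = (1/6, 1/6)
3. Z is the centroid of triangle WSR ⇒ Z = (7/18, 1/18)
4. E is the intersection of line YW and line GS ⇒ E = (0, 1/2)
2·[RSE] = 1/4, 2·[GZY] = -1/18
[RSE]:[GZY] = 1/4:-1/18 = -9/2

[RSE]:[GZY] = -9/2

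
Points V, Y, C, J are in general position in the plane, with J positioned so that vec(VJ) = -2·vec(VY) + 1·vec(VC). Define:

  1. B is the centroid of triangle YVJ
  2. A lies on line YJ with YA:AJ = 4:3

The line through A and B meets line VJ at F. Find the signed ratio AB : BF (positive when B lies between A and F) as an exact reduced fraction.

Choose coordinates V = (0, 0), Y = (1, 0), C = (0, 1), J = (-2, 1).
1. B is the centroid of triangle YVJ ⇒ B = (-1/3, 1/3)
2. A lies on line YJ with YA:AJ = 4:3 ⇒ A = (-5/7, 4/7)
line AB meets VJ at F = (1, -1/2)
B = A + t·(F−A) with t = 2/9, so AB:BF = 2/9:7/9

AB:BF = 2/7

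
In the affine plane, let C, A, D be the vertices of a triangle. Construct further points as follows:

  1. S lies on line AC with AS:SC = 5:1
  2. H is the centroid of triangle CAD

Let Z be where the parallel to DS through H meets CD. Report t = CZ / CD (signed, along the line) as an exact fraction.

t = 7/3

Assign C = (0, 0), A = (1, 0), D = (0, 1) — the answer is frame-independent, so this choice is without loss of generality.
1. S lies on line AC with AS:SC = 5:1 ⇒ S = (1/6, 0)
2. H is the centroid of triangle CAD ⇒ H = (1/3, 1/3)
through H parallel to DS: direction (1/6, -1); meets CD at Z = (0, 7/3)
Z = C + t·(D−C) with t = 7/3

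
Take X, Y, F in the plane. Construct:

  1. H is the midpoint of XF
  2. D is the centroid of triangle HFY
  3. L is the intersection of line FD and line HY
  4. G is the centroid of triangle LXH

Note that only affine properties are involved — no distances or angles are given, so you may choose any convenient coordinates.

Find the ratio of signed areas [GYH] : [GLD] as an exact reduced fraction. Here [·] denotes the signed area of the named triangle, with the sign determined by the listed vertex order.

Choose coordinates X = (0, 0), Y = (1, 0), F = (0, 1).
1. H is the midpoint of XF ⇒ H = (0, 1/2)
2. D is the centroid of triangle HFY ⇒ D = (1/3, 1/2)
3. L is the intersection of line FD and line HY ⇒ L = (1/2, 1/4)
4. G is the centroid of triangle LXH ⇒ G = (1/6, 1/4)
2·[GYH] = 1/6, 2·[GLD] = 1/12
[GYH]:[GLD] = 1/6:1/12 = 2

[GYH]:[GLD] = 2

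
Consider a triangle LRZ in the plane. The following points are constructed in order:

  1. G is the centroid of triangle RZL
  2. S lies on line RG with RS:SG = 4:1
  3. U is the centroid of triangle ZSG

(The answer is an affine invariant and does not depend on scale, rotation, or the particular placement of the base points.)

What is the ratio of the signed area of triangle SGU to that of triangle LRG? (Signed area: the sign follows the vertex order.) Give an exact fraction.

[SGU]:[LRG] = -1/15

Work in coordinates with L = (0, 0), R = (1, 0), Z = (0, 1).
1. G is the centroid of triangle RZL ⇒ G = (1/3, 1/3)
2. S lies on line RG with RS:SG = 4:1 ⇒ S = (7/15, 4/15)
3. U is the centroid of triangle ZSG ⇒ U = (4/15, 8/15)
2·[SGU] = -1/45, 2·[LRG] = 1/3
[SGU]:[LRG] = -1/45:1/3 = -1/15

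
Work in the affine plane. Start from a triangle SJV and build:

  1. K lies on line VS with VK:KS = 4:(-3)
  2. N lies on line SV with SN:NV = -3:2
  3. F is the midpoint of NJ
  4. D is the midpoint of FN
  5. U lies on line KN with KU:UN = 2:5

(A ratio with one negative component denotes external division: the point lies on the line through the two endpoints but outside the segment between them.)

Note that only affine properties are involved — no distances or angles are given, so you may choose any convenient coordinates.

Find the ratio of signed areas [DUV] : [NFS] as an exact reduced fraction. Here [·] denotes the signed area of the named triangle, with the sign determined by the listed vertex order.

[DUV]:[NFS] = 8/21

Work in coordinates with S = (0, 0), J = (1, 0), V = (0, 1).
1. K lies on line VS with VK:KS = 4:(-3) ⇒ K = (0, -3)
2. N lies on line SV with SN:NV = -3:2 ⇒ N = (0, 3)
3. F is the midpoint of NJ ⇒ F = (1/2, 3/2)
4. D is the midpoint of FN ⇒ D = (1/4, 9/4)
5. U lies on line KN with KU:UN = 2:5 ⇒ U = (0, -9/7)
2·[DUV] = -4/7, 2·[NFS] = -3/2
[DUV]:[NFS] = -4/7:-3/2 = 8/21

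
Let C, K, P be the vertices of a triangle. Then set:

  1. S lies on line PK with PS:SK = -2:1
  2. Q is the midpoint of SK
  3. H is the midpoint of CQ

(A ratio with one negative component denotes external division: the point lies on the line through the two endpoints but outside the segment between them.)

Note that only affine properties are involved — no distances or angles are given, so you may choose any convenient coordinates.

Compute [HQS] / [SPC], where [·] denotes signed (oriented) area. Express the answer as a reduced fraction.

Choose coordinates C = (0, 0), K = (1, 0), P = (0, 1).
1. S lies on line PK with PS:SK = -2:1 ⇒ S = (2, -1)
2. Q is the midpoint of SK ⇒ Q = (3/2, -1/2)
3. H is the midpoint of CQ ⇒ H = (3/4, -1/4)
2·[HQS] = -1/4, 2·[SPC] = 2
[HQS]:[SPC] = -1/4:2 = -1/8

[HQS]:[SPC] = -1/8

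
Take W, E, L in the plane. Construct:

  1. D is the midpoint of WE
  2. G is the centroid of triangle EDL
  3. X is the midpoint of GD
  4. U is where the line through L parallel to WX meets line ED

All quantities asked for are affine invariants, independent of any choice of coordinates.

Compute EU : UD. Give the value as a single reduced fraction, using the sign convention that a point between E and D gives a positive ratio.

Work in coordinates with W = (0, 0), E = (1, 0), L = (0, 1).
1. D is the midpoint of WE ⇒ D = (1/2, 0)
2. G is the centroid of triangle EDL ⇒ G = (1/2, 1/3)
3. X is the midpoint of GD ⇒ X = (1/2, 1/6)
4. U is where the line through L parallel to WX meets line ED ⇒ U = (-3, 0)
U = E + t·(D−E) with t = 8, so EU:UD = t:(1−t) = 8:-7

EU:UD = -8/7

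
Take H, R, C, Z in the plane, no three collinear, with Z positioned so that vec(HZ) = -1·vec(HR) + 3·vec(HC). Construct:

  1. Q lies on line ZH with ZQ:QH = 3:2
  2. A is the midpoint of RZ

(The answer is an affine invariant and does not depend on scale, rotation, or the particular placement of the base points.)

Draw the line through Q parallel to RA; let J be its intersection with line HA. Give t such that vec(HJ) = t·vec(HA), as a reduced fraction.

t = 2/5

Choose coordinates H = (0, 0), R = (1, 0), C = (0, 1), Z = (-1, 3).
1. Q lies on line ZH with ZQ:QH = 3:2 ⇒ Q = (-2/5, 6/5)
2. A is the midpoint of RZ ⇒ A = (0, 3/2)
through Q parallel to RA: direction (-1, 3/2); meets HA at J = (0, 3/5)
J = H + t·(A−H) with t = 2/5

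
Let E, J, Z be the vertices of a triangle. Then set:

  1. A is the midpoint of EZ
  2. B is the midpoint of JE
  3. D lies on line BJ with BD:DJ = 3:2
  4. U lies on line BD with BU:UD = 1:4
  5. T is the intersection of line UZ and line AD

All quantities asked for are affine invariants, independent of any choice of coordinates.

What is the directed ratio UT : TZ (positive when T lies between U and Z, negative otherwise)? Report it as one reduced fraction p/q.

Assign E = (0, 0), J = (1, 0), Z = (0, 1) — the answer is frame-independent, so this choice is without loss of generality.
1. A is the midpoint of EZ ⇒ A = (0, 1/2)
2. B is the midpoint of JE ⇒ B = (1/2, 0)
3. D lies on line BJ with BD:DJ = 3:2 ⇒ D = (4/5, 0)
4. U lies on line BD with BU:UD = 1:4 ⇒ U = (14/25, 0)
5. T is the intersection of line UZ and line AD ⇒ T = (28/65, 3/13)
T = U + t·(Z−U) with t = 3/13, so UT:TZ = t:(1−t) = 3/13:10/13

UT:TZ = 3/10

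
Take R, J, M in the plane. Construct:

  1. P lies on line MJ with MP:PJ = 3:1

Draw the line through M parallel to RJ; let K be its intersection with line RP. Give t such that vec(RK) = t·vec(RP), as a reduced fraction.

Assign R = (0, 0), J = (1, 0), M = (0, 1) — the answer is frame-independent, so this choice is without loss of generality.
1. P lies on line MJ with MP:PJ = 3:1 ⇒ P = (3/4, 1/4)
through M parallel to RJ: direction (1, 0); meets RP at K = (3, 1)
K = R + t·(P−R) with t = 4

t = 4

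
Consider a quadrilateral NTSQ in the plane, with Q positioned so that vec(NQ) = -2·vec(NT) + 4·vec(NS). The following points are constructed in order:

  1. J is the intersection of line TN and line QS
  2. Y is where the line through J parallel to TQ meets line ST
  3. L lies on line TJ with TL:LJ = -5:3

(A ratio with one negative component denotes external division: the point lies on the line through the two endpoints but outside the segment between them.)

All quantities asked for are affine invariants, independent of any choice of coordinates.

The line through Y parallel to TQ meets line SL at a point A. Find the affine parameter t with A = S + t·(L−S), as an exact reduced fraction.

Choose coordinates N = (0, 0), T = (1, 0), S = (0, 1), Q = (-2, 4).
1. J is the intersection of line TN and line QS ⇒ J = (2/3, 0)
2. Y is where the line through J parallel to TQ meets line ST ⇒ Y = (-1/3, 4/3)
3. L lies on line TJ with TL:LJ = -5:3 ⇒ L = (1/6, 0)
through Y parallel to TQ: direction (-3, 4); meets SL at A = (1/42, 6/7)
A = S + t·(L−S) with t = 1/7

t = 1/7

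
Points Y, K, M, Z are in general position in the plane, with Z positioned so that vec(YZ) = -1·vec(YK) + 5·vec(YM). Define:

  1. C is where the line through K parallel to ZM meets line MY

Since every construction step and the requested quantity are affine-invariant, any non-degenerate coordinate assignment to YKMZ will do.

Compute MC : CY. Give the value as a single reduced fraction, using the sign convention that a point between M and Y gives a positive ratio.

Set Y = (0, 0), K = (1, 0), M = (0, 1), Z = (-1, 5); any affine frame gives the same invariant.
1. C is where the line through K parallel to ZM meets line MY ⇒ C = (0, 4)
C = M + t·(Y−M) with t = -3, so MC:CY = t:(1−t) = -3:4

MC:CY = -3/4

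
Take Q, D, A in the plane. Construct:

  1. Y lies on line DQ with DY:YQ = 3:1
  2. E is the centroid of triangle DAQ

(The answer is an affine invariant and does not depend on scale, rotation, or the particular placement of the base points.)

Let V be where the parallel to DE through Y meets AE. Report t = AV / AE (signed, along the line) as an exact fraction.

t = 7/4

Assign Q = (0, 0), D = (1, 0), A = (0, 1) — the answer is frame-independent, so this choice is without loss of generality.
1. Y lies on line DQ with DY:YQ = 3:1 ⇒ Y = (1/4, 0)
2. E is the centroid of triangle DAQ ⇒ E = (1/3, 1/3)
through Y parallel to DE: direction (-2/3, 1/3); meets AE at V = (7/12, -1/6)
V = A + t·(E−A) with t = 7/4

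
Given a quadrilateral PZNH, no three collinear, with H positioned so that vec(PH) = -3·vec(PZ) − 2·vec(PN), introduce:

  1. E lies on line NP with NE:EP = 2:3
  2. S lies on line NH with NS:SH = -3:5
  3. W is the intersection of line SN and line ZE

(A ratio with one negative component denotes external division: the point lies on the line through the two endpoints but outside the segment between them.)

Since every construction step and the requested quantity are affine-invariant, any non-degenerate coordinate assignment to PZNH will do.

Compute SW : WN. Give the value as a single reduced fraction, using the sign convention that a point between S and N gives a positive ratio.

SW:WN = -19

Choose coordinates P = (0, 0), Z = (1, 0), N = (0, 1), H = (-3, -2).
1. E lies on line NP with NE:EP = 2:3 ⇒ E = (0, 3/5)
2. S lies on line NH with NS:SH = -3:5 ⇒ S = (9/2, 11/2)
3. W is the intersection of line SN and line ZE ⇒ W = (-1/4, 3/4)
W = S + t·(N−S) with t = 19/18, so SW:WN = t:(1−t) = 19/18:-1/18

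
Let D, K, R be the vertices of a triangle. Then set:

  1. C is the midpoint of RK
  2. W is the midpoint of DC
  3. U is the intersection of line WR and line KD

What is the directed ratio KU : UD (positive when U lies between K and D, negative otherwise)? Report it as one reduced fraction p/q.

KU:UD = 2

Work in coordinates with D = (0, 0), K = (1, 0), R = (0, 1).
1. C is the midpoint of RK ⇒ C = (1/2, 1/2)
2. W is the midpoint of DC ⇒ W = (1/4, 1/4)
3. U is the intersection of line WR and line KD ⇒ U = (1/3, 0)
U = K + t·(D−K) with t = 2/3, so KU:UD = t:(1−t) = 2/3:1/3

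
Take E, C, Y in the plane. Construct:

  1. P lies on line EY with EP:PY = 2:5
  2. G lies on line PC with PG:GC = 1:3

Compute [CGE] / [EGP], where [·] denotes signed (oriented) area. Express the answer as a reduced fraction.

Set E = (0, 0), C = (1, 0), Y = (0, 1); any affine frame gives the same invariant.
1. P lies on line EY with EP:PY = 2:5 ⇒ P = (0, 2/7)
2. G lies on line PC with PG:GC = 1:3 ⇒ G = (1/4, 3/14)
2·[CGE] = 3/14, 2·[EGP] = 1/14
[CGE]:[EGP] = 3/14:1/14 = 3

[CGE]:[EGP] = 3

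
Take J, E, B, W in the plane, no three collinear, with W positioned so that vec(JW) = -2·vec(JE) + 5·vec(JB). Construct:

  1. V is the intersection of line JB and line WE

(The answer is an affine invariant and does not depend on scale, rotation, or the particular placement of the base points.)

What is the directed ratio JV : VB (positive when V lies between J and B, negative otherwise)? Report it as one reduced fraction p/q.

JV:VB = -5/2

Set J = (0, 0), E = (1, 0), B = (0, 1), W = (-2, 5); any affine frame gives the same invariant.
1. V is the intersection of line JB and line WE ⇒ V = (0, 5/3)
V = J + t·(B−J) with t = 5/3, so JV:VB = t:(1−t) = 5/3:-2/3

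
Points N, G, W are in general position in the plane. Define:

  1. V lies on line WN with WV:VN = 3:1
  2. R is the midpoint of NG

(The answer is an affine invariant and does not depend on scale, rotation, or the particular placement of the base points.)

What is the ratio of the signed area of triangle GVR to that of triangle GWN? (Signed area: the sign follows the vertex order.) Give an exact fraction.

[GVR]:[GWN] = 1/8

Work in coordinates with N = (0, 0), G = (1, 0), W = (0, 1).
1. V lies on line WN with WV:VN = 3:1 ⇒ V = (0, 1/4)
2. R is the midpoint of NG ⇒ R = (1/2, 0)
2·[GVR] = 1/8, 2·[GWN] = 1
[GVR]:[GWN] = 1/8:1 = 1/8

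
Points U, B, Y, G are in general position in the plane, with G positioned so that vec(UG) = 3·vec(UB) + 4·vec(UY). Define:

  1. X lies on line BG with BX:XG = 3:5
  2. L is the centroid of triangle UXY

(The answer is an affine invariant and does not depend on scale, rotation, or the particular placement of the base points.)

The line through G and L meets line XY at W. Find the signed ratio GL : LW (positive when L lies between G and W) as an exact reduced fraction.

Set U = (0, 0), B = (1, 0), Y = (0, 1), G = (3, 4); any affine frame gives the same invariant.
1. X lies on line BG with BX:XG = 3:5 ⇒ X = (7/4, 3/2)
2. L is the centroid of triangle UXY ⇒ L = (7/12, 5/6)
line GL meets XY at W = (189/208, 131/104)
L = G + t·(W−G) with t = 52/45, so GL:LW = 52/45:-7/45

GL:LW = -52/7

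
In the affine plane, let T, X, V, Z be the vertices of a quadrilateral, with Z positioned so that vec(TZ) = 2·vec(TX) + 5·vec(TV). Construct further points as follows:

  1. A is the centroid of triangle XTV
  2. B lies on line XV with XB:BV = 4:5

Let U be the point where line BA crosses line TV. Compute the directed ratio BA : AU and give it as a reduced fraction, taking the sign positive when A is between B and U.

BA:AU = 2/3

Choose coordinates T = (0, 0), X = (1, 0), V = (0, 1), Z = (2, 5).
1. A is the centroid of triangle XTV ⇒ A = (1/3, 1/3)
2. B lies on line XV with XB:BV = 4:5 ⇒ B = (5/9, 4/9)
line BA meets TV at U = (0, 1/6)
A = B + t·(U−B) with t = 2/5, so BA:AU = 2/5:3/5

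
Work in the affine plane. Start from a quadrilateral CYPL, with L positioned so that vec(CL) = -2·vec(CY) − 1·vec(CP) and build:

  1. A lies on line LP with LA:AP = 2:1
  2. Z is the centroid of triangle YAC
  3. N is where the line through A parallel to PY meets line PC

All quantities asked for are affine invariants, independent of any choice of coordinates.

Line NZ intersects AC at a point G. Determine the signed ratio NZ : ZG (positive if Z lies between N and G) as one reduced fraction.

Choose coordinates C = (0, 0), Y = (1, 0), P = (0, 1), L = (-2, -1).
1. A lies on line LP with LA:AP = 2:1 ⇒ A = (-2/3, 1/3)
2. Z is the centroid of triangle YAC ⇒ Z = (1/9, 1/9)
3. N is where the line through A parallel to PY meets line PC ⇒ N = (0, -1/3)
line NZ meets AC at G = (2/27, -1/27)
Z = N + t·(G−N) with t = 3/2, so NZ:ZG = 3/2:-1/2

NZ:ZG = -3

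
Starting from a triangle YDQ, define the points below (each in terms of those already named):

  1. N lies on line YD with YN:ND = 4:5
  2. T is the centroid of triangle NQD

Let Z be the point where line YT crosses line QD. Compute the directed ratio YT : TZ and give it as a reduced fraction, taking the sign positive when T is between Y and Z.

YT:TZ = 22/5

Work in coordinates with Y = (0, 0), D = (1, 0), Q = (0, 1).
1. N lies on line YD with YN:ND = 4:5 ⇒ N = (4/9, 0)
2. T is the centroid of triangle NQD ⇒ T = (13/27, 1/3)
line YT meets QD at Z = (13/22, 9/22)
T = Y + t·(Z−Y) with t = 22/27, so YT:TZ = 22/27:5/27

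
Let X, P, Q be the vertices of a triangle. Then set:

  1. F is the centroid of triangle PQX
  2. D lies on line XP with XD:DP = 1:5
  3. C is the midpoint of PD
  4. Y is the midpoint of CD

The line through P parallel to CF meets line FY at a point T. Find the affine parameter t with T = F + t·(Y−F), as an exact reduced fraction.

t = -2

Work in coordinates with X = (0, 0), P = (1, 0), Q = (0, 1).
1. F is the centroid of triangle PQX ⇒ F = (1/3, 1/3)
2. D lies on line XP with XD:DP = 1:5 ⇒ D = (1/6, 0)
3. C is the midpoint of PD ⇒ C = (7/12, 0)
4. Y is the midpoint of CD ⇒ Y = (3/8, 0)
through P parallel to CF: direction (-1/4, 1/3); meets FY at T = (1/4, 1)
T = F + t·(Y−F) with t = -2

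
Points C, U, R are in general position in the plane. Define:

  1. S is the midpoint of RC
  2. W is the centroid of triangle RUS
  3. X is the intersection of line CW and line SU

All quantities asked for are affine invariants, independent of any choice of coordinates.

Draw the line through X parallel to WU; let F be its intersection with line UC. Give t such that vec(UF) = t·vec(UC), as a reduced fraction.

Assign C = (0, 0), U = (1, 0), R = (0, 1) — the answer is frame-independent, so this choice is without loss of generality.
1. S is the midpoint of RC ⇒ S = (0, 1/2)
2. W is the centroid of triangle RUS ⇒ W = (1/3, 1/2)
3. X is the intersection of line CW and line SU ⇒ X = (1/4, 3/8)
through X parallel to WU: direction (2/3, -1/2); meets UC at F = (3/4, 0)
F = U + t·(C−U) with t = 1/4

t = 1/4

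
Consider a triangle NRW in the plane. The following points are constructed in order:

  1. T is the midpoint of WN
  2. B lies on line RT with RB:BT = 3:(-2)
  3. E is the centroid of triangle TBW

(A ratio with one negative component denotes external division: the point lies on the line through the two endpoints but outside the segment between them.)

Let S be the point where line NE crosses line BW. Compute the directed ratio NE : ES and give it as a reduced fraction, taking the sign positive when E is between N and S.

Assign N = (0, 0), R = (1, 0), W = (0, 1) — the answer is frame-independent, so this choice is without loss of generality.
1. T is the midpoint of WN ⇒ T = (0, 1/2)
2. B lies on line RT with RB:BT = 3:(-2) ⇒ B = (-2, 3/2)
3. E is the centroid of triangle TBW ⇒ E = (-2/3, 1)
line NE meets BW at S = (-4/5, 6/5)
E = N + t·(S−N) with t = 5/6, so NE:ES = 5/6:1/6

NE:ES = 5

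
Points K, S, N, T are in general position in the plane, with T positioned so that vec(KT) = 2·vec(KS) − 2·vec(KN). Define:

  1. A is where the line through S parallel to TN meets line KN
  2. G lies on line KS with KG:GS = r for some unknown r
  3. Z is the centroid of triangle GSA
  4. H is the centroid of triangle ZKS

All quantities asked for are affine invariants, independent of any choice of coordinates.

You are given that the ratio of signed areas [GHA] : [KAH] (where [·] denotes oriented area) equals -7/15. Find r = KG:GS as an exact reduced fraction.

r = 2/5

Set K = (0, 0), S = (1, 0), N = (0, 1), T = (2, -2); any affine frame gives the same invariant.
1. A is where the line through S parallel to TN meets line KN ⇒ A = (0, 3/2)
2. With KG:GS = r, write λ = r/(r+1) so G = K + λ·(S−K); G is affine-linear in λ
3. Z is the centroid of triangle GSA ⇒ Z is an affine combination of earlier points and hence also affine-linear in λ
4. H is the centroid of triangle ZKS ⇒ H is an affine combination of earlier points and hence also affine-linear in λ
Every point depending on G is an affine combination of G and λ-independent points, so each such coordinate is linear in λ; the λ² term in each signed area is a multiple of (S−K)×(S−K) = 0, so 2·[GHA] and 2·[KAH] are each linear in λ. Evaluating at λ=0 and λ=1:
  2·[GHA] = -7/6·λ + 2/3,   2·[KAH] = -1/6·λ − 2/3
So [GHA]:[KAH] = (-7/6·λ + 2/3) / (-1/6·λ − 2/3). Setting this equal to -7/15:
  -7/6·λ + 2/3 = -7/15·(-1/6·λ − 2/3)  ⇒  λ = 2/7
Then r = λ/(1−λ) = (2/7)/(5/7) = 2/5. Check: with r = 2/5, G = (2/7, 0) and [GHA]:[KAH] = -7/15 as required.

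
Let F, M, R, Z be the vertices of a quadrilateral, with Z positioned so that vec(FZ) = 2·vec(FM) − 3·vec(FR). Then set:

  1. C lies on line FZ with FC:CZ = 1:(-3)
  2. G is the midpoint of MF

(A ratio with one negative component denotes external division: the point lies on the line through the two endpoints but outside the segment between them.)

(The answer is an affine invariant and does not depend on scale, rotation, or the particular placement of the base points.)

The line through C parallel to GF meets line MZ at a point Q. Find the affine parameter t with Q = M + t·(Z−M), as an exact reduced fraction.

Set F = (0, 0), M = (1, 0), R = (0, 1), Z = (2, -3); any affine frame gives the same invariant.
1. C lies on line FZ with FC:CZ = 1:(-3) ⇒ C = (-1, 3/2)
2. G is the midpoint of MF ⇒ G = (1/2, 0)
through C parallel to GF: direction (-1/2, 0); meets MZ at Q = (1/2, 3/2)
Q = M + t·(Z−M) with t = -1/2

t = -1/2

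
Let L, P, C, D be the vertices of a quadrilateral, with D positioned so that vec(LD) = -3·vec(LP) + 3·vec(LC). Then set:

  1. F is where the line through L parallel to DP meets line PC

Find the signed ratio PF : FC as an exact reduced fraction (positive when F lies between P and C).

PF:FC = -3/4

Set L = (0, 0), P = (1, 0), C = (0, 1), D = (-3, 3); any affine frame gives the same invariant.
1. F is where the line through L parallel to DP meets line PC ⇒ F = (4, -3)
F = P + t·(C−P) with t = -3, so PF:FC = t:(1−t) = -3:4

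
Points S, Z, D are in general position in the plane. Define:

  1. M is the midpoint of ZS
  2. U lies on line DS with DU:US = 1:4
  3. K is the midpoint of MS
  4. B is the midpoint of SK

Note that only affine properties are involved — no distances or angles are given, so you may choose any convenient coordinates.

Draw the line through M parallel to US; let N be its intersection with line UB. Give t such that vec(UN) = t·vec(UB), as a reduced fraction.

Choose coordinates S = (0, 0), Z = (1, 0), D = (0, 1).
1. M is the midpoint of ZS ⇒ M = (1/2, 0)
2. U lies on line DS with DU:US = 1:4 ⇒ U = (0, 4/5)
3. K is the midpoint of MS ⇒ K = (1/4, 0)
4. B is the midpoint of SK ⇒ B = (1/8, 0)
through M parallel to US: direction (0, -4/5); meets UB at N = (1/2, -12/5)
N = U + t·(B−U) with t = 4

t = 4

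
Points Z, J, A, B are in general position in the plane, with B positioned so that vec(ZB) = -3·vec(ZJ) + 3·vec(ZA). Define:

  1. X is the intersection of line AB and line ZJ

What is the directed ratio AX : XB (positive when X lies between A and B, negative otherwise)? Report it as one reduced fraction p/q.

AX:XB = -1/3

Choose coordinates Z = (0, 0), J = (1, 0), A = (0, 1), B = (-3, 3).
1. X is the intersection of line AB and line ZJ ⇒ X = (3/2, 0)
X = A + t·(B−A) with t = -1/2, so AX:XB = t:(1−t) = -1/2:3/2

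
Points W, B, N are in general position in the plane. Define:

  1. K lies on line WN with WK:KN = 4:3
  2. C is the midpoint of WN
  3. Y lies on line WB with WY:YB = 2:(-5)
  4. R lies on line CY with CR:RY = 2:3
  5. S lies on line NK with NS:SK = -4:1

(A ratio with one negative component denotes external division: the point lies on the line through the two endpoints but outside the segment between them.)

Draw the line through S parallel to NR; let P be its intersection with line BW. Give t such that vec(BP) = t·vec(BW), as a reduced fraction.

t = 57/49

Set W = (0, 0), B = (1, 0), N = (0, 1); any affine frame gives the same invariant.
1. K lies on line WN with WK:KN = 4:3 ⇒ K = (0, 4/7)
2. C is the midpoint of WN ⇒ C = (0, 1/2)
3. Y lies on line WB with WY:YB = 2:(-5) ⇒ Y = (-2/3, 0)
4. R lies on line CY with CR:RY = 2:3 ⇒ R = (-4/15, 3/10)
5. S lies on line NK with NS:SK = -4:1 ⇒ S = (0, 3/7)
through S parallel to NR: direction (-4/15, -7/10); meets BW at P = (-8/49, 0)
P = B + t·(W−B) with t = 57/49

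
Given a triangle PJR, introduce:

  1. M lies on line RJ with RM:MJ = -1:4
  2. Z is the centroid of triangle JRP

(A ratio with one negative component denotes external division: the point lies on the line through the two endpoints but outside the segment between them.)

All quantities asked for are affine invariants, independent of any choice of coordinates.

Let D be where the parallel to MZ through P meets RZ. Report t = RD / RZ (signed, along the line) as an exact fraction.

Choose coordinates P = (0, 0), J = (1, 0), R = (0, 1).
1. M lies on line RJ with RM:MJ = -1:4 ⇒ M = (-1/3, 4/3)
2. Z is the centroid of triangle JRP ⇒ Z = (1/3, 1/3)
through P parallel to MZ: direction (2/3, -1); meets RZ at D = (2, -3)
D = R + t·(Z−R) with t = 6

t = 6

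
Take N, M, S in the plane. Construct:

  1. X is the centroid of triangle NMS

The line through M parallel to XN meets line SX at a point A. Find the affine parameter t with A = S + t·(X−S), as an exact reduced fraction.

t = 2

Set N = (0, 0), M = (1, 0), S = (0, 1); any affine frame gives the same invariant.
1. X is the centroid of triangle NMS ⇒ X = (1/3, 1/3)
through M parallel to XN: direction (-1/3, -1/3); meets SX at A = (2/3, -1/3)
A = S + t·(X−S) with t = 2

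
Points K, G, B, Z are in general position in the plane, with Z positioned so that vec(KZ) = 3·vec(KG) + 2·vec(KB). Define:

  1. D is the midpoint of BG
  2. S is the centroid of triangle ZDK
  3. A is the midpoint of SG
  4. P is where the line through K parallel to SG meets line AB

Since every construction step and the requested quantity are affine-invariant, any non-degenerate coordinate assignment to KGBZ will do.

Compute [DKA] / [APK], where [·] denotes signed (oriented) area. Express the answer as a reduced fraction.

Set K = (0, 0), G = (1, 0), B = (0, 1), Z = (3, 2); any affine frame gives the same invariant.
1. D is the midpoint of BG ⇒ D = (1/2, 1/2)
2. S is the centroid of triangle ZDK ⇒ S = (7/6, 5/6)
3. A is the midpoint of SG ⇒ A = (13/12, 5/12)
4. P is where the line through K parallel to SG meets line AB ⇒ P = (13/72, 65/72)
2·[DKA] = 1/3, 2·[APK] = 65/72
[DKA]:[APK] = 1/3:65/72 = 24/65

[DKA]:[APK] = 24/65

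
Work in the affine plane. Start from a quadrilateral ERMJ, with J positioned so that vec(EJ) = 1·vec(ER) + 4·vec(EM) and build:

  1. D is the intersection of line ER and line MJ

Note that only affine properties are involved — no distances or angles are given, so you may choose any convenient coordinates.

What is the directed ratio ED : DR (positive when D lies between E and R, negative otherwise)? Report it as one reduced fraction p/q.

Set E = (0, 0), R = (1, 0), M = (0, 1), J = (1, 4); any affine frame gives the same invariant.
1. D is the intersection of line ER and line MJ ⇒ D = (-1/3, 0)
D = E + t·(R−E) with t = -1/3, so ED:DR = t:(1−t) = -1/3:4/3

ED:DR = -1/4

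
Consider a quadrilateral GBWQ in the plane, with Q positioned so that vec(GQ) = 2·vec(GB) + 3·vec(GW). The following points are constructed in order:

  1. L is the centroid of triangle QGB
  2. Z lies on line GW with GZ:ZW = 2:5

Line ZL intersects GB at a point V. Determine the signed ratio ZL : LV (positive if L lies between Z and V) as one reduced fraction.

Set G = (0, 0), B = (1, 0), W = (0, 1), Q = (2, 3); any affine frame gives the same invariant.
1. L is the centroid of triangle QGB ⇒ L = (1, 1)
2. Z lies on line GW with GZ:ZW = 2:5 ⇒ Z = (0, 2/7)
line ZL meets GB at V = (-2/5, 0)
L = Z + t·(V−Z) with t = -5/2, so ZL:LV = -5/2:7/2

ZL:LV = -5/7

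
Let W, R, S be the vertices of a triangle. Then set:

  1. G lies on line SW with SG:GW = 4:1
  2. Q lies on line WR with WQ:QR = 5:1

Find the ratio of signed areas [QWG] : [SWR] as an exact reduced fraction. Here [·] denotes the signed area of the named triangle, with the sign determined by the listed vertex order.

[QWG]:[SWR] = -1/6

Work in coordinates with W = (0, 0), R = (1, 0), S = (0, 1).
1. G lies on line SW with SG:GW = 4:1 ⇒ G = (0, 1/5)
2. Q lies on line WR with WQ:QR = 5:1 ⇒ Q = (5/6, 0)
2·[QWG] = -1/6, 2·[SWR] = 1
[QWG]:[SWR] = -1/6:1 = -1/6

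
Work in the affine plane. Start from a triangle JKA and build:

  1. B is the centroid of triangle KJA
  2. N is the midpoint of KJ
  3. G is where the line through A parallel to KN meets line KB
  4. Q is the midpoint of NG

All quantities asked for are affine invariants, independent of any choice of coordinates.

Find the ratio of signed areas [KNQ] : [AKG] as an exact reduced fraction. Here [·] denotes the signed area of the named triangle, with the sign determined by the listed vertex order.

[KNQ]:[AKG] = 1/4

Work in coordinates with J = (0, 0), K = (1, 0), A = (0, 1).
1. B is the centroid of triangle KJA ⇒ B = (1/3, 1/3)
2. N is the midpoint of KJ ⇒ N = (1/2, 0)
3. G is where the line through A parallel to KN meets line KB ⇒ G = (-1, 1)
4. Q is the midpoint of NG ⇒ Q = (-1/4, 1/2)
2·[KNQ] = -1/4, 2·[AKG] = -1
[KNQ]:[AKG] = -1/4:-1 = 1/4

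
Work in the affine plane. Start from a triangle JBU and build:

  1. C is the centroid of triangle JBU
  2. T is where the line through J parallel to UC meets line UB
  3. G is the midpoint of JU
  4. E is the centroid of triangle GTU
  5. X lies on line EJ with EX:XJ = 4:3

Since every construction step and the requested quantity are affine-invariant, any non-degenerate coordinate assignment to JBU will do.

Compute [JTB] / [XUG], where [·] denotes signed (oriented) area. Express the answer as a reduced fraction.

Choose coordinates J = (0, 0), B = (1, 0), U = (0, 1).
1. C is the centroid of triangle JBU ⇒ C = (1/3, 1/3)
2. T is where the line through J parallel to UC meets line UB ⇒ T = (-1, 2)
3. G is the midpoint of JU ⇒ G = (0, 1/2)
4. E is the centroid of triangle GTU ⇒ E = (-1/3, 7/6)
5. X lies on line EJ with EX:XJ = 4:3 ⇒ X = (-1/7, 1/2)
2·[JTB] = -2, 2·[XUG] = -1/14
[JTB]:[XUG] = -2:-1/14 = 28

[JTB]:[XUG] = 28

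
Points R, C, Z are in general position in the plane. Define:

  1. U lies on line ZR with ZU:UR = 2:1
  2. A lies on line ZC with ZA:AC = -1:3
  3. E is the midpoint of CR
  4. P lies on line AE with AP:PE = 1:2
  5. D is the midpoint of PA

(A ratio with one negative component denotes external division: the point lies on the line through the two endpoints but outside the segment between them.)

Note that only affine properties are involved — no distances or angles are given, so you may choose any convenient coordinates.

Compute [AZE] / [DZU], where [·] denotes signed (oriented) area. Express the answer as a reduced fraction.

[AZE]:[DZU] = 9/8

Assign R = (0, 0), C = (1, 0), Z = (0, 1) — the answer is frame-independent, so this choice is without loss of generality.
1. U lies on line ZR with ZU:UR = 2:1 ⇒ U = (0, 1/3)
2. A lies on line ZC with ZA:AC = -1:3 ⇒ A = (-1/2, 3/2)
3. E is the midpoint of CR ⇒ E = (1/2, 0)
4. P lies on line AE with AP:PE = 1:2 ⇒ P = (-1/6, 1)
5. D is the midpoint of PA ⇒ D = (-1/3, 5/4)
2·[AZE] = -1/4, 2·[DZU] = -2/9
[AZE]:[DZU] = -1/4:-2/9 = 9/8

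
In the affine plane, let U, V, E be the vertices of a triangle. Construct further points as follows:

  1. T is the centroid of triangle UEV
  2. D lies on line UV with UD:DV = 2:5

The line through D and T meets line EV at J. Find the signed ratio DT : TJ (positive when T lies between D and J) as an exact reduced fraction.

Assign U = (0, 0), V = (1, 0), E = (0, 1) — the answer is frame-independent, so this choice is without loss of generality.
1. T is the centroid of triangle UEV ⇒ T = (1/3, 1/3)
2. D lies on line UV with UD:DV = 2:5 ⇒ D = (2/7, 0)
line DT meets EV at J = (3/8, 5/8)
T = D + t·(J−D) with t = 8/15, so DT:TJ = 8/15:7/15

DT:TJ = 8/7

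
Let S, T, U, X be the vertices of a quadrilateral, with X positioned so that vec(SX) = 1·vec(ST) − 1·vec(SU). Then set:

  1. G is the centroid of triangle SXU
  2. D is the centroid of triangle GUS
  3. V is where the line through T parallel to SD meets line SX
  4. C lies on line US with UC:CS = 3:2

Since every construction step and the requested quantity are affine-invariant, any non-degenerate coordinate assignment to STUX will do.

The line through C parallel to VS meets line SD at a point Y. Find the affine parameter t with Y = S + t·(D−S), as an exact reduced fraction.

t = 9/10

Set S = (0, 0), T = (1, 0), U = (0, 1), X = (1, -1); any affine frame gives the same invariant.
1. G is the centroid of triangle SXU ⇒ G = (1/3, 0)
2. D is the centroid of triangle GUS ⇒ D = (1/9, 1/3)
3. V is where the line through T parallel to SD meets line SX ⇒ V = (3/4, -3/4)
4. C lies on line US with UC:CS = 3:2 ⇒ C = (0, 2/5)
through C parallel to VS: direction (-3/4, 3/4); meets SD at Y = (1/10, 3/10)
Y = S + t·(D−S) with t = 9/10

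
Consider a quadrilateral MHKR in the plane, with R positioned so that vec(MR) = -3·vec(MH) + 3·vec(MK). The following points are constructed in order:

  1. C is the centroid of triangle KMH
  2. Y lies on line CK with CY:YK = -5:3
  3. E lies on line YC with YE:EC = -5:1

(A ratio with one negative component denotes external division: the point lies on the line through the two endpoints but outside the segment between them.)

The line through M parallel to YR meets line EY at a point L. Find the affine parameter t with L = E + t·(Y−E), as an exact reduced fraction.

Choose coordinates M = (0, 0), H = (1, 0), K = (0, 1), R = (-3, 3).
1. C is the centroid of triangle KMH ⇒ C = (1/3, 1/3)
2. Y lies on line CK with CY:YK = -5:3 ⇒ Y = (-1/2, 2)
3. E lies on line YC with YE:EC = -5:1 ⇒ E = (13/24, -1/12)
through M parallel to YR: direction (-5/2, 1); meets EY at L = (5/8, -1/4)
L = E + t·(Y−E) with t = -2/25

t = -2/25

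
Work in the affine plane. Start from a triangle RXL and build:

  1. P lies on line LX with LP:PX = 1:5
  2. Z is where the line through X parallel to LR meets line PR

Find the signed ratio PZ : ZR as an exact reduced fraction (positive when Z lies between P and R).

Set R = (0, 0), X = (1, 0), L = (0, 1); any affine frame gives the same invariant.
1. P lies on line LX with LP:PX = 1:5 ⇒ P = (1/6, 5/6)
2. Z is where the line through X parallel to LR meets line PR ⇒ Z = (1, 5)
Z = P + t·(R−P) with t = -5, so PZ:ZR = t:(1−t) = -5:6

PZ:ZR = -5/6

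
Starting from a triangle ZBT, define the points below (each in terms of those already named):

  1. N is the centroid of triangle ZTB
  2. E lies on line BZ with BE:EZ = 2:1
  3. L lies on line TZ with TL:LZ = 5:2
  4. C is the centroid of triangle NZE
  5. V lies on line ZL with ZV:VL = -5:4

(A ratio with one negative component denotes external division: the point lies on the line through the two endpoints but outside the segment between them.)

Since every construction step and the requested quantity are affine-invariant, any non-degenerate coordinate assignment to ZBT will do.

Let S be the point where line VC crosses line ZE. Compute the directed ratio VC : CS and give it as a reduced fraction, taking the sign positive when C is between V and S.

VC:CS = 83/7

Choose coordinates Z = (0, 0), B = (1, 0), T = (0, 1).
1. N is the centroid of triangle ZTB ⇒ N = (1/3, 1/3)
2. E lies on line BZ with BE:EZ = 2:1 ⇒ E = (1/3, 0)
3. L lies on line TZ with TL:LZ = 5:2 ⇒ L = (0, 2/7)
4. C is the centroid of triangle NZE ⇒ C = (2/9, 1/9)
5. V lies on line ZL with ZV:VL = -5:4 ⇒ V = (0, 10/7)
line VC meets ZE at S = (20/83, 0)
C = V + t·(S−V) with t = 83/90, so VC:CS = 83/90:7/90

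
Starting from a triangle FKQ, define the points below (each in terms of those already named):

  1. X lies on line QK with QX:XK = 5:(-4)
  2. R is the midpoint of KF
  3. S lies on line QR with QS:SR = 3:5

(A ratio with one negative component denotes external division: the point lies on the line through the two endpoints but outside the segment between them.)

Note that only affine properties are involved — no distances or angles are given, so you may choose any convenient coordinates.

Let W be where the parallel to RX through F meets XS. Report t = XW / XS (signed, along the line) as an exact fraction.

Choose coordinates F = (0, 0), K = (1, 0), Q = (0, 1).
1. X lies on line QK with QX:XK = 5:(-4) ⇒ X = (5, -4)
2. R is the midpoint of KF ⇒ R = (1/2, 0)
3. S lies on line QR with QS:SR = 3:5 ⇒ S = (3/16, 5/8)
through F parallel to RX: direction (9/2, -4); meets XS at W = (279/25, -248/25)
W = X + t·(S−X) with t = -32/25

t = -32/25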